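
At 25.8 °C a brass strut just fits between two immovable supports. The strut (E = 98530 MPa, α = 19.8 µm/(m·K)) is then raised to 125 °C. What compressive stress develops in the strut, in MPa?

E = 98530 MPa = 98.53 GPa.
ΔT = 99.20 K. Constrained thermal stress σ = E·α·ΔT = 98.53×10³ MPa × 19.8×10⁻⁶ × 99.20 = 194 MPa (compressive).

194 MPa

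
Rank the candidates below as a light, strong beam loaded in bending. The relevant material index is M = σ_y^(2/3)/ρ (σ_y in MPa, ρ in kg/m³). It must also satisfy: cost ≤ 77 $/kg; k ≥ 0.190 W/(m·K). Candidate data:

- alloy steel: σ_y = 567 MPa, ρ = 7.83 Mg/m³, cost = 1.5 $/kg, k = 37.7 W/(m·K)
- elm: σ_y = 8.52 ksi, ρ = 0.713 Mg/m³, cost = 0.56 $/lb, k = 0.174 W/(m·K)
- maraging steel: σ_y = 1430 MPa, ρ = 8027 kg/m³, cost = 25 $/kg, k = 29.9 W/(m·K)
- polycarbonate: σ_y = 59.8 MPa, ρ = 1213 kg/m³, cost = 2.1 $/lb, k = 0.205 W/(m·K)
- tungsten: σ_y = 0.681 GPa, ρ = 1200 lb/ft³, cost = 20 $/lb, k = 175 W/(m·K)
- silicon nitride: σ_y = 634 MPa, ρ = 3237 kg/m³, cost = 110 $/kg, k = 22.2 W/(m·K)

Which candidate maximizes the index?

Screen on constraints: cost ≤ 77 $/kg; k ≥ 0.190 W/(m·K). Survivors: alloy steel, maraging steel, polycarbonate, tungsten.
Putting every candidate on a common basis:
  alloy steel: σ_y = 567.0 MPa, ρ = 7830 kg/m³
  maraging steel: σ_y = 1430 MPa, ρ = 8027 kg/m³
  polycarbonate: σ_y = 59.80 MPa, ρ = 1213 kg/m³
  tungsten: σ_y = 681.0 MPa, ρ = 19220 kg/m³
  maraging steel: M = 15.8×10⁻³
  polycarbonate: M = 12.6×10⁻³
  alloy steel: M = 8.75×10⁻³
  tungsten: M = 4.03×10⁻³
Highest index: maraging steel.

maraging steel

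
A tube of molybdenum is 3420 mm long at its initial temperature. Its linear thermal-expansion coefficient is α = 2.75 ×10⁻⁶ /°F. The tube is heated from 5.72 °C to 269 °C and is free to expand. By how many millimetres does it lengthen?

4.46 mm

Convert α: 2.75×10⁻⁶/°F × (9/5) = 4.95×10⁻⁶/K.
ΔT = 269 − 5.72 = 263.3 K.
ΔL = α·L₀·ΔT = 4.95×10⁻⁶ × 3420 mm × 263.3 K = 4.46 mm.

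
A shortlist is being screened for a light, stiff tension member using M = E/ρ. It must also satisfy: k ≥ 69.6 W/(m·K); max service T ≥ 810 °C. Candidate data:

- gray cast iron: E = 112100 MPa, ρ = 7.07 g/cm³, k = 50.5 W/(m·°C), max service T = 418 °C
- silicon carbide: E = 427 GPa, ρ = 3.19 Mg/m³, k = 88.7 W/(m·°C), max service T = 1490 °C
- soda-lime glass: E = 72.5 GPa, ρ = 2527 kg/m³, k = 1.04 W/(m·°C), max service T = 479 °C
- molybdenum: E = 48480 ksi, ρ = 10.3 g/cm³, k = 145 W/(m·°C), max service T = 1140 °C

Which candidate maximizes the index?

Screen on constraints: k ≥ 69.6 W/(m·K); max service T ≥ 810 °C. Survivors: silicon carbide, molybdenum.
Convert each candidate to consistent units, then evaluate M:
  silicon carbide: E = 427.0 GPa, ρ = 3190 kg/m³
  molybdenum: E = 334.3 GPa, ρ = 10300 kg/m³
  silicon carbide: M = 134 MN·m/kg
  molybdenum: M = 32.5 MN·m/kg
Silicon carbide has the largest M.

silicon carbide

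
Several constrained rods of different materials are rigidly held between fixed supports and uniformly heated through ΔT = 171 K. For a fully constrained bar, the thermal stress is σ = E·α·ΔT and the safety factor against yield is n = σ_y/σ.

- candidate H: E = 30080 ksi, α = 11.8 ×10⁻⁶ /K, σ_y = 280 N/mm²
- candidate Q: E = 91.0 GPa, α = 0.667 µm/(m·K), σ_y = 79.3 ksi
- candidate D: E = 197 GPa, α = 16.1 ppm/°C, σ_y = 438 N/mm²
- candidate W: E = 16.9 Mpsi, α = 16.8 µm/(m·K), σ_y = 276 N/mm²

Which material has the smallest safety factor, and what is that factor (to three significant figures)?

Converting E to GPa, α to ×10⁻⁶/K, σ_y to MPa, then σ and n for each:
  candidate H: E = 207.4, α = 11.8, σ_y = 280.0 → σ = 418 MPa, n = 0.669
  candidate Q: E = 91.00, α = 0.667, σ_y = 546.8 → σ = 10.4 MPa, n = 52.7
  candidate D: E = 197.0, α = 16.1, σ_y = 438.0 → σ = 542 MPa, n = 0.808
  candidate W: E = 116.5, α = 16.8, σ_y = 276.0 → σ = 335 MPa, n = 0.825
Smallest n: candidate H with n = 0.669.

candidate H, n = 0.669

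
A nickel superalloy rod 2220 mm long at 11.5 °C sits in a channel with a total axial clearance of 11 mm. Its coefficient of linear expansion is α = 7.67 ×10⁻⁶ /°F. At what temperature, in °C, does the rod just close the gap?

α = 7.67×10⁻⁶/°F × 9/5 = 13.8×10⁻⁶/K.
α·L₀·ΔT = 11.0 mm ⇒ ΔT = 11.0 / (13.8×10⁻⁶ × 2220.0) = 358.9 K.
T = 11.5 + 358.9 = 370.4 °C.

370 °C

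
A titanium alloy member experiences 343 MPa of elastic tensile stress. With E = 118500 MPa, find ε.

2.89×10⁻³

E = 118500 MPa = 118.5 GPa = 118500 MPa.
ε = σ/E = 343 / 118500 = 2.89×10⁻³.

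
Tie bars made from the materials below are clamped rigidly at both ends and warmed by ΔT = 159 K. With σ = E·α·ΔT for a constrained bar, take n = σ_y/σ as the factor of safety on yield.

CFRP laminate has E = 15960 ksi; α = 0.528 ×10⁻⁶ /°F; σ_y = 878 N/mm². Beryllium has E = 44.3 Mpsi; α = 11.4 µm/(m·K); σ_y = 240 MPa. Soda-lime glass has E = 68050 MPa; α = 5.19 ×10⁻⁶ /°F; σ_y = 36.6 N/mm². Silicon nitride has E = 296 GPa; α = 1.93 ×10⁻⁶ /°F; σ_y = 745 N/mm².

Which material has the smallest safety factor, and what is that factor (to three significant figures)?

With everything in SI (GPa, ×10⁻⁶/K, MPa):
  CFRP laminate: E = 110.0, α = 0.950, σ_y = 878.0 → σ = 16.6 MPa, n = 52.8
  beryllium: E = 305.4, α = 11.4, σ_y = 240.0 → σ = 554 MPa, n = 0.433
  soda-lime glass: E = 68.05, α = 9.34, σ_y = 36.60 → σ = 101 MPa, n = 0.362
  silicon nitride: E = 296.0, α = 3.47, σ_y = 745.0 → σ = 164 MPa, n = 4.56
Soda-lime glass has the lowest safety factor, n = 0.362.

soda-lime glass, n = 0.362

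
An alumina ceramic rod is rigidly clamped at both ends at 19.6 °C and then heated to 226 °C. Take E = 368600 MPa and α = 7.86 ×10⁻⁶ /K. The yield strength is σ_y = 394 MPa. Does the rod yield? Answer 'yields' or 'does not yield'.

yields

E = 368600 MPa = 368.6 GPa.
ΔT = 206.4 K. Constrained thermal stress σ = E·α·ΔT = 368.6×10³ MPa × 7.86×10⁻⁶ × 206.4 = 598 MPa (compressive).
Compare to σ_y = 394 MPa: σ ≥ σ_y, so it yields.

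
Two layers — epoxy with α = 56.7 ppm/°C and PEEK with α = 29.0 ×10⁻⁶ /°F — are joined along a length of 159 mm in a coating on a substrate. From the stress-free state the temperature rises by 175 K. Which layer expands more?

epoxy

PEEK: α = 29.0×10⁻⁶/°F × 9/5 = 52.2×10⁻⁶/K.
α(epoxy) = 56.7×10⁻⁶/K vs α(PEEK) = 52.2×10⁻⁶/K.
Higher α expands more for the same ΔT: epoxy.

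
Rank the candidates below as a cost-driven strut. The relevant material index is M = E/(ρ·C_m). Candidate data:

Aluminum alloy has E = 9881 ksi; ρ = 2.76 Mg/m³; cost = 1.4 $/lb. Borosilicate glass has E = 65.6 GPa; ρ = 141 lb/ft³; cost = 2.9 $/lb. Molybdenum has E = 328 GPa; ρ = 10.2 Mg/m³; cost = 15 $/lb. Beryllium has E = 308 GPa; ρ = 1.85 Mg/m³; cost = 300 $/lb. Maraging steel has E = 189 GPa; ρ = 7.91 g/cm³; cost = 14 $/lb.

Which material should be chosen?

aluminum alloy

Putting every candidate on a common basis:
  aluminum alloy: E = 68.13 GPa, ρ = 2760 kg/m³, cost = 3.086 $/kg
  borosilicate glass: E = 65.60 GPa, ρ = 2259 kg/m³, cost = 6.393 $/kg
  molybdenum: E = 328.0 GPa, ρ = 10200 kg/m³, cost = 33.07 $/kg
  beryllium: E = 308.0 GPa, ρ = 1850 kg/m³, cost = 661.4 $/kg
  maraging steel: E = 189.0 GPa, ρ = 7910 kg/m³, cost = 30.86 $/kg
  aluminum alloy: M = 8.00 MN·m per $
  borosilicate glass: M = 4.54 MN·m per $
  molybdenum: M = 0.972 MN·m per $
  maraging steel: M = 0.774 MN·m per $
  beryllium: M = 0.252 MN·m per $
Aluminum alloy has the largest M.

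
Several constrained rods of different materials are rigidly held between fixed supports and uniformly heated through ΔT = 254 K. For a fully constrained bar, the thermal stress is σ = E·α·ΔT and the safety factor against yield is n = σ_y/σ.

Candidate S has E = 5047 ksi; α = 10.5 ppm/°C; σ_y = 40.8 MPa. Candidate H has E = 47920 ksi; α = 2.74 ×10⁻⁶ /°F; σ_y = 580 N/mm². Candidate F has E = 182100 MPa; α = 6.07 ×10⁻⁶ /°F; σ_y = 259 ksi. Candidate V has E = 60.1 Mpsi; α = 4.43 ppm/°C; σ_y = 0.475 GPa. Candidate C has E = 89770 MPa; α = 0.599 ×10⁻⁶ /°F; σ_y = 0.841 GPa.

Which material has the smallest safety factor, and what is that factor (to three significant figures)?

With everything in SI (GPa, ×10⁻⁶/K, MPa):
  candidate S: E = 34.80, α = 10.5, σ_y = 40.80 → σ = 92.8 MPa, n = 0.440
  candidate H: E = 330.4, α = 4.93, σ_y = 580.0 → σ = 414 MPa, n = 1.40
  candidate F: E = 182.1, α = 10.9, σ_y = 1786 → σ = 505 MPa, n = 3.53
  candidate V: E = 414.4, α = 4.43, σ_y = 475.0 → σ = 466 MPa, n = 1.02
  candidate C: E = 89.77, α = 1.08, σ_y = 841.0 → σ = 24.6 MPa, n = 34.2
Smallest n: candidate S with n = 0.440.

candidate S, n = 0.440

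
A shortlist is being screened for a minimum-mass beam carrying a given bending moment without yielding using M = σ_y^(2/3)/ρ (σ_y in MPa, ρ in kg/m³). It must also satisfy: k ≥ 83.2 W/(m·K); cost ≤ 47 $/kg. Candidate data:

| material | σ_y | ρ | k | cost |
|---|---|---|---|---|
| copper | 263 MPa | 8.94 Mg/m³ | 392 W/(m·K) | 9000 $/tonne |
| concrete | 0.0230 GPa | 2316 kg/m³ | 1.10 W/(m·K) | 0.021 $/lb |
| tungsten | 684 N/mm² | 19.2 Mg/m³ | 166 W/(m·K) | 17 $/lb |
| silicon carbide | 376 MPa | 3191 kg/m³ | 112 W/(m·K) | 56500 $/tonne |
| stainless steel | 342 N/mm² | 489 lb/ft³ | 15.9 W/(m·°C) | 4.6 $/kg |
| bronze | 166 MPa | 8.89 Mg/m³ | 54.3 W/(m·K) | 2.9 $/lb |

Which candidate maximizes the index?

copper

Screen on constraints: k ≥ 83.2 W/(m·K); cost ≤ 47 $/kg. Survivors: copper, tungsten.
Convert each candidate to consistent units, then evaluate M:
  copper: σ_y = 263.0 MPa, ρ = 8940 kg/m³
  tungsten: σ_y = 684.0 MPa, ρ = 19200 kg/m³
  copper: M = 4.59×10⁻³
  tungsten: M = 4.04×10⁻³
The maximum is for copper.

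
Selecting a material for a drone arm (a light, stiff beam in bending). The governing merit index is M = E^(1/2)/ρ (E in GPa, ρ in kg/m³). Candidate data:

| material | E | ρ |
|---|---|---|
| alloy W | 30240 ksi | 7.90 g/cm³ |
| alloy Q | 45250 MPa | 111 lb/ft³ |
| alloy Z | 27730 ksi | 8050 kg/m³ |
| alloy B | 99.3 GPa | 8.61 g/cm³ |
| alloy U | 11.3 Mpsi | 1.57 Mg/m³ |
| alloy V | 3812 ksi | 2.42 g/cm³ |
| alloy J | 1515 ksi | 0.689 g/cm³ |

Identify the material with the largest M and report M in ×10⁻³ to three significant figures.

alloy U, M = 5.62×10⁻³

Putting every candidate on a common basis:
  alloy W: E = 208.5 GPa, ρ = 7900 kg/m³
  alloy Q: E = 45.25 GPa, ρ = 1778 kg/m³
  alloy Z: E = 191.2 GPa, ρ = 8050 kg/m³
  alloy B: E = 99.30 GPa, ρ = 8610 kg/m³
  alloy U: E = 77.91 GPa, ρ = 1570 kg/m³
  alloy V: E = 26.28 GPa, ρ = 2420 kg/m³
  alloy J: E = 10.45 GPa, ρ = 689.0 kg/m³
  alloy U: M = 5.62×10⁻³
  alloy J: M = 4.69×10⁻³
  alloy Q: M = 3.78×10⁻³
  alloy V: M = 2.12×10⁻³
  alloy W: M = 1.83×10⁻³
  alloy Z: M = 1.72×10⁻³
  alloy B: M = 1.16×10⁻³
Alloy U ranks first.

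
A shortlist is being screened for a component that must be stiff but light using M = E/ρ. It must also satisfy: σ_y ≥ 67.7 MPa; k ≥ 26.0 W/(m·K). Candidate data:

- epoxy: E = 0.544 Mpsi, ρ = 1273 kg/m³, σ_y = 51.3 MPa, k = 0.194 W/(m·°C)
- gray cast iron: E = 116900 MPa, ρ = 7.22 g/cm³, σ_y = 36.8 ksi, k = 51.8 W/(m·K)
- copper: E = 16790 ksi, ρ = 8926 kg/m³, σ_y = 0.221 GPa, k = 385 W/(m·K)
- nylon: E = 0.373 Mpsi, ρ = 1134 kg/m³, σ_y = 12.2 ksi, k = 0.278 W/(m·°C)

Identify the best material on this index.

gray cast iron

Screen on constraints: σ_y ≥ 67.7 MPa; k ≥ 26.0 W/(m·K). Survivors: gray cast iron, copper.
In SI units:
  gray cast iron: E = 116.9 GPa, ρ = 7220 kg/m³
  copper: E = 115.8 GPa, ρ = 8926 kg/m³
  gray cast iron: M = 16.2 MN·m/kg
  copper: M = 13.0 MN·m/kg
Highest index: gray cast iron.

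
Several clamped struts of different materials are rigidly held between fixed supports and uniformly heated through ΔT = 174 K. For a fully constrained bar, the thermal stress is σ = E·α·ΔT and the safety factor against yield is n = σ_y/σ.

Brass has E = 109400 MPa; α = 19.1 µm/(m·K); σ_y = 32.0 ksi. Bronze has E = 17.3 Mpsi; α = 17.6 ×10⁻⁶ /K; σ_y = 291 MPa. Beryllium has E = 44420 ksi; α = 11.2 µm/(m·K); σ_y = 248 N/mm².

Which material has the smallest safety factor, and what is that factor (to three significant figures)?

Converting E to GPa, α to ×10⁻⁶/K, σ_y to MPa, then σ and n for each:
  brass: E = 109.4, α = 19.1, σ_y = 220.6 → σ = 364 MPa, n = 0.607
  bronze: E = 119.3, α = 17.6, σ_y = 291.0 → σ = 365 MPa, n = 0.797
  beryllium: E = 306.3, α = 11.2, σ_y = 248.0 → σ = 597 MPa, n = 0.416
The minimum is beryllium at n = 0.416.

beryllium, n = 0.416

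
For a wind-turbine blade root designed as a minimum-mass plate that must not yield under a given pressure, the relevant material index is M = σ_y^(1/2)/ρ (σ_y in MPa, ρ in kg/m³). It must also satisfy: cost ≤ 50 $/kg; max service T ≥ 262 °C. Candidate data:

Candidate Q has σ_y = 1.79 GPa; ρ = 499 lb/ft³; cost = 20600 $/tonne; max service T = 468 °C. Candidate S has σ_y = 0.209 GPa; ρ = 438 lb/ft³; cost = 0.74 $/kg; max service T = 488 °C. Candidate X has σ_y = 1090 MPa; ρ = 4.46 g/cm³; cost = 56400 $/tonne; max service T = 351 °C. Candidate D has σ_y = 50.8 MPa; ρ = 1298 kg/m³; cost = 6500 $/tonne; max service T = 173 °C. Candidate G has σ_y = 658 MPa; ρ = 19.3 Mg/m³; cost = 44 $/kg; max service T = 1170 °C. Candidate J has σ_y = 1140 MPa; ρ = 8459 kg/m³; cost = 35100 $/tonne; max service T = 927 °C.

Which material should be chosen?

candidate Q

Screen on constraints: cost ≤ 50 $/kg; max service T ≥ 262 °C. Survivors: candidate Q, candidate S, candidate G, candidate J.
In SI units:
  candidate Q: σ_y = 1790 MPa, ρ = 7993 kg/m³
  candidate S: σ_y = 209.0 MPa, ρ = 7016 kg/m³
  candidate G: σ_y = 658.0 MPa, ρ = 19300 kg/m³
  candidate J: σ_y = 1140 MPa, ρ = 8459 kg/m³
  candidate Q: M = 5.29×10⁻³
  candidate J: M = 3.99×10⁻³
  candidate S: M = 2.06×10⁻³
  candidate G: M = 1.33×10⁻³
Candidate Q ranks first.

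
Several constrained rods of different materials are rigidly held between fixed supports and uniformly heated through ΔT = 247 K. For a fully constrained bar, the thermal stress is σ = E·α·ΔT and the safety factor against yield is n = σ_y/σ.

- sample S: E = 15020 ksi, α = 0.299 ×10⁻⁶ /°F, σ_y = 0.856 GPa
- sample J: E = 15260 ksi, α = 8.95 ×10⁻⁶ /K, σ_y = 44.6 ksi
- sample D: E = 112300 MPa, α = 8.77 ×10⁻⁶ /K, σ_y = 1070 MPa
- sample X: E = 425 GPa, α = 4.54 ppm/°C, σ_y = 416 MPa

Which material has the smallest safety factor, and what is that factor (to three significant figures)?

Per material, after unit conversion:
  sample S: E = 103.6, α = 0.538, σ_y = 856.0 → σ = 13.8 MPa, n = 62.2
  sample J: E = 105.2, α = 8.95, σ_y = 307.5 → σ = 233 MPa, n = 1.32
  sample D: E = 112.3, α = 8.77, σ_y = 1070 → σ = 243 MPa, n = 4.40
  sample X: E = 425.0, α = 4.54, σ_y = 416.0 → σ = 477 MPa, n = 0.873
The minimum is sample X at n = 0.873.

sample X, n = 0.873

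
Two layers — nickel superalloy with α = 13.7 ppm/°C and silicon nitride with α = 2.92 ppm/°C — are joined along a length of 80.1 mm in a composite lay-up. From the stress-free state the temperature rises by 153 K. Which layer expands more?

nickel superalloy

α(nickel superalloy) = 13.7×10⁻⁶/K vs α(silicon nitride) = 2.92×10⁻⁶/K.
Higher α expands more for the same ΔT: nickel superalloy.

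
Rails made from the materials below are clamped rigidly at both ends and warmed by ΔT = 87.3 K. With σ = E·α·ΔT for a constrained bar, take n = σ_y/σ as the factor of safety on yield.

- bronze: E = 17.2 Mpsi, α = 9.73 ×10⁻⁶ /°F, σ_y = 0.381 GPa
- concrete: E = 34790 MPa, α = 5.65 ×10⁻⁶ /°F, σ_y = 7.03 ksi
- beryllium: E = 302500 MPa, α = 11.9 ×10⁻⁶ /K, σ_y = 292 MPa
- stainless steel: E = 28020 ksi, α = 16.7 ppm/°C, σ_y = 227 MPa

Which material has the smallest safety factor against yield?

Per material, after unit conversion:
  bronze: E = 118.6, α = 17.5, σ_y = 381.0 → σ = 181 MPa, n = 2.10
  concrete: E = 34.79, α = 10.2, σ_y = 48.47 → σ = 30.9 MPa, n = 1.57
  beryllium: E = 302.5, α = 11.9, σ_y = 292.0 → σ = 314 MPa, n = 0.929
  stainless steel: E = 193.2, α = 16.7, σ_y = 227.0 → σ = 282 MPa, n = 0.806
Stainless steel has the lowest safety factor, n = 0.806.

stainless steel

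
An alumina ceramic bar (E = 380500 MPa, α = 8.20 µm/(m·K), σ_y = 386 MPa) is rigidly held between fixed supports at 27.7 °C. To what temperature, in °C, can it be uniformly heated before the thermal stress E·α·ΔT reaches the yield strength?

E = 380500 MPa = 380.5 GPa.
E·α·ΔT = 386.0 MPa ⇒ ΔT = 386.0 / (380.5×10³ × 8.20×10⁻⁶) = 123.7 K.
T = 27.7 + 123.7 = 151.4 °C.

151 °C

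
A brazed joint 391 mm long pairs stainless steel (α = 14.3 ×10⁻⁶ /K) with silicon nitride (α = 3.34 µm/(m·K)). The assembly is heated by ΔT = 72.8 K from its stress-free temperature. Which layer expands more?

stainless steel

α(stainless steel) = 14.3×10⁻⁶/K vs α(silicon nitride) = 3.34×10⁻⁶/K.
Higher α expands more for the same ΔT: stainless steel.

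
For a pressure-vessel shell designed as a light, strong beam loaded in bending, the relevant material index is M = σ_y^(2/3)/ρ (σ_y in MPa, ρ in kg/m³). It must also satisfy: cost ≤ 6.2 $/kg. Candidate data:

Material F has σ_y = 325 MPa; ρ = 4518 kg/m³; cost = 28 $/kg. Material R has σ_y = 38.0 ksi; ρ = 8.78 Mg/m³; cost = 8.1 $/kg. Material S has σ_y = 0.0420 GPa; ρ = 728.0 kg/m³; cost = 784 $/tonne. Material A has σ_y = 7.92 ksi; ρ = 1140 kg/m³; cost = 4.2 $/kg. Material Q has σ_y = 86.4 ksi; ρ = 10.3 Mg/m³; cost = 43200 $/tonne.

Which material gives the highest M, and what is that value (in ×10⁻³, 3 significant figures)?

material S, M = 16.6×10⁻³

Screen on constraints: cost ≤ 6.2 $/kg. Survivors: material S, material A.
Normalizing units and computing the index:
  material S: σ_y = 42.00 MPa, ρ = 728.0 kg/m³
  material A: σ_y = 54.61 MPa, ρ = 1140 kg/m³
  material S: M = 16.6×10⁻³
  material A: M = 12.6×10⁻³
Material S ranks first.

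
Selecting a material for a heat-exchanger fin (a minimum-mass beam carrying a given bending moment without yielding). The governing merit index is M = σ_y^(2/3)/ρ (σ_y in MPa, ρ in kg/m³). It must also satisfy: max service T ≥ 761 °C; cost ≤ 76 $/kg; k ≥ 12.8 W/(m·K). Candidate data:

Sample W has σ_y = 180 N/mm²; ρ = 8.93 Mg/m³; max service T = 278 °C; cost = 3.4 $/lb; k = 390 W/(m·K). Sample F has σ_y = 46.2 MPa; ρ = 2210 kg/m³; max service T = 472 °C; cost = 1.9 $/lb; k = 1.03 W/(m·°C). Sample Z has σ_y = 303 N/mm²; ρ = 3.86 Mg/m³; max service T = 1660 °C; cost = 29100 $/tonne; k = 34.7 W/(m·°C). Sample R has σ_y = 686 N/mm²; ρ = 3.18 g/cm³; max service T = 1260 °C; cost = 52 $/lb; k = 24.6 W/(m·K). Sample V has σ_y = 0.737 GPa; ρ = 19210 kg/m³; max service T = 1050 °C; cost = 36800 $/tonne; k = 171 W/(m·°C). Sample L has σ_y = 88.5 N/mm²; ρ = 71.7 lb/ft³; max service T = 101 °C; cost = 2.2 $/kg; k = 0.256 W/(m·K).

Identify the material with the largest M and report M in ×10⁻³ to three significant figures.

Screen on constraints: max service T ≥ 761 °C; cost ≤ 76 $/kg; k ≥ 12.8 W/(m·K). Survivors: sample Z, sample V.
After converting to SI:
  sample Z: σ_y = 303.0 MPa, ρ = 3860 kg/m³
  sample V: σ_y = 737.0 MPa, ρ = 19210 kg/m³
  sample Z: M = 11.7×10⁻³
  sample V: M = 4.25×10⁻³
Sample Z ranks first.

sample Z, M = 11.7×10⁻³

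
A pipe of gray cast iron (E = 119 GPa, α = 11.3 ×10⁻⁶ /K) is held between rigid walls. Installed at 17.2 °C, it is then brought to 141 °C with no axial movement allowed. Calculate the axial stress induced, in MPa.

ΔT = 123.8 K. Constrained thermal stress σ = E·α·ΔT = 119.0×10³ MPa × 11.3×10⁻⁶ × 123.8 = 166 MPa (compressive).

166 MPa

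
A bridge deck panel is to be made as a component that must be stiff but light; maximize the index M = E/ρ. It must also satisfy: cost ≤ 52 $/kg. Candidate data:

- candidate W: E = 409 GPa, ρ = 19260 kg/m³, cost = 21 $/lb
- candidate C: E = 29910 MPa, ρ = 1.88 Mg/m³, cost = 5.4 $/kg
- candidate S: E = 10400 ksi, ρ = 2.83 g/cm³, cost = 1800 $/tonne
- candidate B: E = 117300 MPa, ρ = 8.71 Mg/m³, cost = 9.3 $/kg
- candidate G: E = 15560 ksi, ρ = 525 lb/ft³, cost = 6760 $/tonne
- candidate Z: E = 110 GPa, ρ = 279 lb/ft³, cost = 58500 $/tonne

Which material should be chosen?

Screen on constraints: cost ≤ 52 $/kg. Survivors: candidate W, candidate C, candidate S, candidate B, candidate G.
In SI units:
  candidate W: E = 409.0 GPa, ρ = 19260 kg/m³
  candidate C: E = 29.91 GPa, ρ = 1880 kg/m³
  candidate S: E = 71.71 GPa, ρ = 2830 kg/m³
  candidate B: E = 117.3 GPa, ρ = 8710 kg/m³
  candidate G: E = 107.3 GPa, ρ = 8410 kg/m³
  candidate S: M = 25.3 MN·m/kg
  candidate W: M = 21.2 MN·m/kg
  candidate C: M = 15.9 MN·m/kg
  candidate B: M = 13.5 MN·m/kg
  candidate G: M = 12.8 MN·m/kg
The maximum is for candidate S.

candidate S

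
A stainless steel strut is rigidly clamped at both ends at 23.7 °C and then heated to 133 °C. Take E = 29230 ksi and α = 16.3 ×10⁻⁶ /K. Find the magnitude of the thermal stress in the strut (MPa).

E = 29230 ksi = 201.5 GPa.
ΔT = 109.3 K. Constrained thermal stress σ = E·α·ΔT = 201.5×10³ MPa × 16.3×10⁻⁶ × 109.3 = 359 MPa (compressive).

359 MPa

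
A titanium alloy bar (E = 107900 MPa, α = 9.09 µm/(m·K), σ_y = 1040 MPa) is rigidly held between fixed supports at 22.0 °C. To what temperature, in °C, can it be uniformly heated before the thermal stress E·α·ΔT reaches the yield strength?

1080 °C

E = 107900 MPa = 107.9 GPa.
E·α·ΔT = 1040 MPa ⇒ ΔT = 1040 / (107.9×10³ × 9.09×10⁻⁶) = 1060 K.
T = 22.0 + 1060 = 1082 °C.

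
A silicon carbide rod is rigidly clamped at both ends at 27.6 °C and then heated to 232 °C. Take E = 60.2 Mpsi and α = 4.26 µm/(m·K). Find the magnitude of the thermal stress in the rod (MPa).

E = 60.2 Mpsi = 415.1 GPa.
ΔT = 204.4 K. Constrained thermal stress σ = E·α·ΔT = 415.1×10³ MPa × 4.26×10⁻⁶ × 204.4 = 361 MPa (compressive).

361 MPa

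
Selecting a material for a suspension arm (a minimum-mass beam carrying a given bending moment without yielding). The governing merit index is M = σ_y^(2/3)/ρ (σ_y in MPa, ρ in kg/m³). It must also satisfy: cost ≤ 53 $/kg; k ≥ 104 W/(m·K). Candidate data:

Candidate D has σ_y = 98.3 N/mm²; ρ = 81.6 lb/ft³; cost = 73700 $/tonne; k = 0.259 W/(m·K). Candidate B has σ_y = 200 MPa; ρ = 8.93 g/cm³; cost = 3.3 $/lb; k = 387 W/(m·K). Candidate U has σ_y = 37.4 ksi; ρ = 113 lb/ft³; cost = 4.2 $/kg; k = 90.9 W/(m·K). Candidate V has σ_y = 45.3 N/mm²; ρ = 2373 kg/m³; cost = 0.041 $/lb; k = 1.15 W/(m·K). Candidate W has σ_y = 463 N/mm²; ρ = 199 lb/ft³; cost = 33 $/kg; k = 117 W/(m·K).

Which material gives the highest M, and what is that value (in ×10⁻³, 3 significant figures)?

Screen on constraints: cost ≤ 53 $/kg; k ≥ 104 W/(m·K). Survivors: candidate B, candidate W.
In SI units:
  candidate B: σ_y = 200.0 MPa, ρ = 8930 kg/m³
  candidate W: σ_y = 463.0 MPa, ρ = 3188 kg/m³
  candidate W: M = 18.8×10⁻³
  candidate B: M = 3.83×10⁻³
Candidate W has the largest M.

candidate W, M = 18.8×10⁻³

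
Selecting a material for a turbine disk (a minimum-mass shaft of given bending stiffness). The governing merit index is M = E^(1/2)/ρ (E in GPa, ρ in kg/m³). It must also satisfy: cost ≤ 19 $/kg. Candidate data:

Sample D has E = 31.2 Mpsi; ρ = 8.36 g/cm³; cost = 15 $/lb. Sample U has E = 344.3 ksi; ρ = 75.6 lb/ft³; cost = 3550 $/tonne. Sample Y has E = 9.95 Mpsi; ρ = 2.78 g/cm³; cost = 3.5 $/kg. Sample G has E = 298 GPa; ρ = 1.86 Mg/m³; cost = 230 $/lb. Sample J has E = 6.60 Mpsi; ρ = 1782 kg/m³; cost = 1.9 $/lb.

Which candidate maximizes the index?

sample J

Screen on constraints: cost ≤ 19 $/kg. Survivors: sample U, sample Y, sample J.
After converting to SI:
  sample U: E = 2.374 GPa, ρ = 1211 kg/m³
  sample Y: E = 68.60 GPa, ρ = 2780 kg/m³
  sample J: E = 45.51 GPa, ρ = 1782 kg/m³
  sample J: M = 3.79×10⁻³
  sample Y: M = 2.98×10⁻³
  sample U: M = 1.27×10⁻³
Sample J has the largest M.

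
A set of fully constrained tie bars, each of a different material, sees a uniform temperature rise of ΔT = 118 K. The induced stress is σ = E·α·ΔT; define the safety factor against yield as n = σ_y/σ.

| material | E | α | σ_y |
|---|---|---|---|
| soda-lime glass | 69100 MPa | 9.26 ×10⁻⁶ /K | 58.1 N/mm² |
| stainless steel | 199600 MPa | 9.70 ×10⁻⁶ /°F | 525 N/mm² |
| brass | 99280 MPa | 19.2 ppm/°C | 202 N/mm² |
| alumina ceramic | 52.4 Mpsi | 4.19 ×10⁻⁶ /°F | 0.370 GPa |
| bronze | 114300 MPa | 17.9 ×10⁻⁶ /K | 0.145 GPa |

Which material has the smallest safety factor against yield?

bronze

Converting E to GPa, α to ×10⁻⁶/K, σ_y to MPa, then σ and n for each:
  soda-lime glass: E = 69.10, α = 9.26, σ_y = 58.10 → σ = 75.5 MPa, n = 0.769
  stainless steel: E = 199.6, α = 17.5, σ_y = 525.0 → σ = 411 MPa, n = 1.28
  brass: E = 99.28, α = 19.2, σ_y = 202.0 → σ = 225 MPa, n = 0.898
  alumina ceramic: E = 361.3, α = 7.54, σ_y = 370.0 → σ = 322 MPa, n = 1.15
  bronze: E = 114.3, α = 17.9, σ_y = 145.0 → σ = 241 MPa, n = 0.601
Bronze has the lowest safety factor, n = 0.601.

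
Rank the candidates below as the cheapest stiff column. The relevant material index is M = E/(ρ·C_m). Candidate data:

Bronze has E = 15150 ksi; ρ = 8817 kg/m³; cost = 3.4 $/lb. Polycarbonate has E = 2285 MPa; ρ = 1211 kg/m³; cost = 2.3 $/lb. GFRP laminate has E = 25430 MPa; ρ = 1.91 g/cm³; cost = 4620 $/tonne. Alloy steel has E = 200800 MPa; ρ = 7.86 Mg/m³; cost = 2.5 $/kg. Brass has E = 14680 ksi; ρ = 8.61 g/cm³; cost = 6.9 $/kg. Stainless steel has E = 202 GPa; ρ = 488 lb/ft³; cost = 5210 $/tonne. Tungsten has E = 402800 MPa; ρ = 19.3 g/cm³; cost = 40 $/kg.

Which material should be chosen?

Convert each candidate to consistent units, then evaluate M:
  bronze: E = 104.5 GPa, ρ = 8817 kg/m³, cost = 7.496 $/kg
  polycarbonate: E = 2.285 GPa, ρ = 1211 kg/m³, cost = 5.071 $/kg
  GFRP laminate: E = 25.43 GPa, ρ = 1910 kg/m³, cost = 4.620 $/kg
  alloy steel: E = 200.8 GPa, ρ = 7860 kg/m³, cost = 2.500 $/kg
  brass: E = 101.2 GPa, ρ = 8610 kg/m³, cost = 6.900 $/kg
  stainless steel: E = 202.0 GPa, ρ = 7817 kg/m³, cost = 5.210 $/kg
  tungsten: E = 402.8 GPa, ρ = 19300 kg/m³, cost = 40.00 $/kg
  alloy steel: M = 10.2 MN·m per $
  stainless steel: M = 4.96 MN·m per $
  GFRP laminate: M = 2.88 MN·m per $
  brass: M = 1.70 MN·m per $
  bronze: M = 1.58 MN·m per $
  tungsten: M = 0.522 MN·m per $
  polycarbonate: M = 0.372 MN·m per $
Highest index: alloy steel.

alloy steel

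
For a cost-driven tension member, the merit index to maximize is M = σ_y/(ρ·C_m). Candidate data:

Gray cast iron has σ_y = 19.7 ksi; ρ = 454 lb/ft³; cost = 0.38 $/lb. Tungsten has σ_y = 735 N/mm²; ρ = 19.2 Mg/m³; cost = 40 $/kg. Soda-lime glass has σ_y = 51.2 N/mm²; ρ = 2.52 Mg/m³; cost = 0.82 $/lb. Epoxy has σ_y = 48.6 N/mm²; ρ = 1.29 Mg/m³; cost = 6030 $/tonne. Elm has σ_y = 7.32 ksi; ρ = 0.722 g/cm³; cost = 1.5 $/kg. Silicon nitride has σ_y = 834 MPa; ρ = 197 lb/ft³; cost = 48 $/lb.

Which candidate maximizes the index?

Putting every candidate on a common basis:
  gray cast iron: σ_y = 135.8 MPa, ρ = 7272 kg/m³, cost = 0.8377 $/kg
  tungsten: σ_y = 735.0 MPa, ρ = 19200 kg/m³, cost = 40.00 $/kg
  soda-lime glass: σ_y = 51.20 MPa, ρ = 2520 kg/m³, cost = 1.808 $/kg
  epoxy: σ_y = 48.60 MPa, ρ = 1290 kg/m³, cost = 6.030 $/kg
  elm: σ_y = 50.47 MPa, ρ = 722.0 kg/m³, cost = 1.500 $/kg
  silicon nitride: σ_y = 834.0 MPa, ρ = 3156 kg/m³, cost = 105.8 $/kg
  elm: M = 46.6 kN·m per $
  gray cast iron: M = 22.3 kN·m per $
  soda-lime glass: M = 11.2 kN·m per $
  epoxy: M = 6.25 kN·m per $
  silicon nitride: M = 2.50 kN·m per $
  tungsten: M = 0.957 kN·m per $
Elm ranks first.

elm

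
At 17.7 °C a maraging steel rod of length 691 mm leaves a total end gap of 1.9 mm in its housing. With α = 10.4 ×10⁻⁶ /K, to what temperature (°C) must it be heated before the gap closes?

282 °C

α·L₀·ΔT = 1.9 mm ⇒ ΔT = 1.9 / (10.4×10⁻⁶ × 691.0) = 264.4 K.
T = 17.7 + 264.4 = 282.1 °C.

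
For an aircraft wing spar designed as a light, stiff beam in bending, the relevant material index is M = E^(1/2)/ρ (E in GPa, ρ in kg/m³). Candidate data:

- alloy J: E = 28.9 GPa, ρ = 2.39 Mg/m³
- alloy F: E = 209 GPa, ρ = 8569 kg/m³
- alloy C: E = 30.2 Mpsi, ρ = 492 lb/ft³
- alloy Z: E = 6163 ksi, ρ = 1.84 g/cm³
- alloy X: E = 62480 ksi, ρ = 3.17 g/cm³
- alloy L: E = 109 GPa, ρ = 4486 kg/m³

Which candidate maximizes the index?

After converting to SI:
  alloy J: E = 28.90 GPa, ρ = 2390 kg/m³
  alloy F: E = 209.0 GPa, ρ = 8569 kg/m³
  alloy C: E = 208.2 GPa, ρ = 7881 kg/m³
  alloy Z: E = 42.49 GPa, ρ = 1840 kg/m³
  alloy X: E = 430.8 GPa, ρ = 3170 kg/m³
  alloy L: E = 109.0 GPa, ρ = 4486 kg/m³
  alloy X: M = 6.55×10⁻³
  alloy Z: M = 3.54×10⁻³
  alloy L: M = 2.33×10⁻³
  alloy J: M = 2.25×10⁻³
  alloy C: M = 1.83×10⁻³
  alloy F: M = 1.69×10⁻³
Alloy X ranks first.

alloy X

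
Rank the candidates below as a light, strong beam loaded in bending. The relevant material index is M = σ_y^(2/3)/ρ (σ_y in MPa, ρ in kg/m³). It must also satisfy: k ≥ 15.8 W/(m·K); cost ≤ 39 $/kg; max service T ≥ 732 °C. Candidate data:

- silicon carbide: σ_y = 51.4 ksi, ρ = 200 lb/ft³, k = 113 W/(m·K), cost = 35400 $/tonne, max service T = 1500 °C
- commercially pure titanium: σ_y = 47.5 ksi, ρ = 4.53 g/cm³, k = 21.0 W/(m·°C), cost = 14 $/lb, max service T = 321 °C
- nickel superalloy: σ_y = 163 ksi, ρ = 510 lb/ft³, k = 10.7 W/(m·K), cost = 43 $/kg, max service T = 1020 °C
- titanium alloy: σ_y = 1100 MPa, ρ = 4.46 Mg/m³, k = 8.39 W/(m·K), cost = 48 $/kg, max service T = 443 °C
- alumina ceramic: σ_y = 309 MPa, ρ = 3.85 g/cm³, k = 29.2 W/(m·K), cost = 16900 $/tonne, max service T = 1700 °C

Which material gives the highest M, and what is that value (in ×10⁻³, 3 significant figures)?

Screen on constraints: k ≥ 15.8 W/(m·K); cost ≤ 39 $/kg; max service T ≥ 732 °C. Survivors: silicon carbide, alumina ceramic.
Normalizing units and computing the index:
  silicon carbide: σ_y = 354.4 MPa, ρ = 3204 kg/m³
  alumina ceramic: σ_y = 309.0 MPa, ρ = 3850 kg/m³
  silicon carbide: M = 15.6×10⁻³
  alumina ceramic: M = 11.9×10⁻³
Silicon carbide ranks first.

silicon carbide, M = 15.6×10⁻³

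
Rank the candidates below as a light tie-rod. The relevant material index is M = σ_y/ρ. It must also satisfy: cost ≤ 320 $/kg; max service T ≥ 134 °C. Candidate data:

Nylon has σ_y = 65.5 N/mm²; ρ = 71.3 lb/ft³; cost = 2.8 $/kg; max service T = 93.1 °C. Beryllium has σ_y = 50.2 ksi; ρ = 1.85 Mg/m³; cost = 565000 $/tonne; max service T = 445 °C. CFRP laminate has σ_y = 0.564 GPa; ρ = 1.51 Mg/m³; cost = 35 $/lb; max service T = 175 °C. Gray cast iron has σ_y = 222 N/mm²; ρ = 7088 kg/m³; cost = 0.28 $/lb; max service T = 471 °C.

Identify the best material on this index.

CFRP laminate

Screen on constraints: cost ≤ 320 $/kg; max service T ≥ 134 °C. Survivors: CFRP laminate, gray cast iron.
After converting to SI:
  CFRP laminate: σ_y = 564.0 MPa, ρ = 1510 kg/m³
  gray cast iron: σ_y = 222.0 MPa, ρ = 7088 kg/m³
  CFRP laminate: M = 374 kN·m/kg
  gray cast iron: M = 31.3 kN·m/kg
Highest index: CFRP laminate.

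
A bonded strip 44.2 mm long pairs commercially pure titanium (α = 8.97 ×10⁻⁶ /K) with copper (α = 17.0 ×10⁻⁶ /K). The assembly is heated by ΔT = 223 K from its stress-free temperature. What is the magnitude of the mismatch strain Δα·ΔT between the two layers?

Δα = |8.97 − 17.0|×10⁻⁶/K = 8.03×10⁻⁶/K.
Mismatch strain = Δα·ΔT = 8.03×10⁻⁶ × 223.0 = 1.79×10⁻³.

1.79×10⁻³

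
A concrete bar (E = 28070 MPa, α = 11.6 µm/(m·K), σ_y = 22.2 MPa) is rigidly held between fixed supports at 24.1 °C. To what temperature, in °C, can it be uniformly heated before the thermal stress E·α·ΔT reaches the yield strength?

E = 28070 MPa = 28.07 GPa.
E·α·ΔT = 22.20 MPa ⇒ ΔT = 22.20 / (28.07×10³ × 11.6×10⁻⁶) = 68.18 K.
T = 24.1 + 68.18 = 92.28 °C.

92.3 °C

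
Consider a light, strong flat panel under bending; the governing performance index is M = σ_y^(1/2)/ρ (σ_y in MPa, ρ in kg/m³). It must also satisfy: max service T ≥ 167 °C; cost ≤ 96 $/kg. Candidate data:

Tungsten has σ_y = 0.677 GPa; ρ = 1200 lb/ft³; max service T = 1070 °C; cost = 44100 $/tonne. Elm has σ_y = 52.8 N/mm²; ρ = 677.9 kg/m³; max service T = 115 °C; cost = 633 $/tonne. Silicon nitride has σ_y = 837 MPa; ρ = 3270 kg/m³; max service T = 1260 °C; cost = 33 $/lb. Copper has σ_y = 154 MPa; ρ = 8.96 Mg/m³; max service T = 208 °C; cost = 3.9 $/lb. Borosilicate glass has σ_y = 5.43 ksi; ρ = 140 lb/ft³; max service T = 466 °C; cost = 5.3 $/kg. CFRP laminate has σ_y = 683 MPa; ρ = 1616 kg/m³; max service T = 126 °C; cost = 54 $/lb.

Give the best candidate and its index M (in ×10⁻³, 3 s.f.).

silicon nitride, M = 8.85×10⁻³

Screen on constraints: max service T ≥ 167 °C; cost ≤ 96 $/kg. Survivors: tungsten, silicon nitride, copper, borosilicate glass.
Normalizing units and computing the index:
  tungsten: σ_y = 677.0 MPa, ρ = 19220 kg/m³
  silicon nitride: σ_y = 837.0 MPa, ρ = 3270 kg/m³
  copper: σ_y = 154.0 MPa, ρ = 8960 kg/m³
  borosilicate glass: σ_y = 37.44 MPa, ρ = 2243 kg/m³
  silicon nitride: M = 8.85×10⁻³
  borosilicate glass: M = 2.73×10⁻³
  copper: M = 1.39×10⁻³
  tungsten: M = 1.35×10⁻³
Highest index: silicon nitride.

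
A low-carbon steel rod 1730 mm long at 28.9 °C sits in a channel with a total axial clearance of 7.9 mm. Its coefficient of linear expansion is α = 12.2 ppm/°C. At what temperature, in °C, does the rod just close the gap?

403 °C

α·L₀·ΔT = 7.9 mm ⇒ ΔT = 7.9 / (12.2×10⁻⁶ × 1730.0) = 374.3 K.
T = 28.9 + 374.3 = 403.2 °C.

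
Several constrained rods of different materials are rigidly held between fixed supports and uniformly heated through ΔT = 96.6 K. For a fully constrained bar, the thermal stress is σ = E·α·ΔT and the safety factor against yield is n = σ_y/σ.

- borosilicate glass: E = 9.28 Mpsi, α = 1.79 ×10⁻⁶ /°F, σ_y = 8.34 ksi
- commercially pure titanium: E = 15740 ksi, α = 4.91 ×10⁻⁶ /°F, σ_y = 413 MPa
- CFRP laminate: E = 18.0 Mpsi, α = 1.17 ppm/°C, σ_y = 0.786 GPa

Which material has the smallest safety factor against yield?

Per material, after unit conversion:
  borosilicate glass: E = 63.98, α = 3.22, σ_y = 57.50 → σ = 19.9 MPa, n = 2.89
  commercially pure titanium: E = 108.5, α = 8.84, σ_y = 413.0 → σ = 92.7 MPa, n = 4.46
  CFRP laminate: E = 124.1, α = 1.17, σ_y = 786.0 → σ = 14.0 MPa, n = 56.0
The minimum is borosilicate glass at n = 2.89.

borosilicate glass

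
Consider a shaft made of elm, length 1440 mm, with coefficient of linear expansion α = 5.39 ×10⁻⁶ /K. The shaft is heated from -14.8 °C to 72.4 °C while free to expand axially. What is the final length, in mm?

1440.7 mm

ΔT = 72.4 − (-14.8) = 87.20 K.
ΔL = α·L₀·ΔT = 5.39×10⁻⁶ × 1440 mm × 87.20 K = 0.677 mm.
L = L₀ + ΔL = 1440 + 0.677 = 1440.7 mm.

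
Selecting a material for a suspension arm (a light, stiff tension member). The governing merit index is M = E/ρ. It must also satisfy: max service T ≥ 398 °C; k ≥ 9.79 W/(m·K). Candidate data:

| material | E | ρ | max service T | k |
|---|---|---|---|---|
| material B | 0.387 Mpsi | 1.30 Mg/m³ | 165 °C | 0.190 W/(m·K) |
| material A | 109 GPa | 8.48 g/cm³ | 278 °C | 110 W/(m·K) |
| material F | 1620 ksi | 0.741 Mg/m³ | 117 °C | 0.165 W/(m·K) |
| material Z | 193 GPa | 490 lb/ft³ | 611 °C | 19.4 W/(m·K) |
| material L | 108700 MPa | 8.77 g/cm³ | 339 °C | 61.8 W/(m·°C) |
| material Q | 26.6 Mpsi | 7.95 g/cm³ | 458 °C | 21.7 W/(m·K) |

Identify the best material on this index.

material Z

Screen on constraints: max service T ≥ 398 °C; k ≥ 9.79 W/(m·K). Survivors: material Z, material Q.
In SI units:
  material Z: E = 193.0 GPa, ρ = 7849 kg/m³
  material Q: E = 183.4 GPa, ρ = 7950 kg/m³
  material Z: M = 24.6 MN·m/kg
  material Q: M = 23.1 MN·m/kg
Material Z ranks first.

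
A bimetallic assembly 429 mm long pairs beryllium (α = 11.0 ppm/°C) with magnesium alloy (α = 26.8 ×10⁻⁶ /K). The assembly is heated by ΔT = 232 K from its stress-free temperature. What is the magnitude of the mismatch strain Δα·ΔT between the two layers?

3.67×10⁻³

Δα = |11.0 − 26.8|×10⁻⁶/K = 15.8×10⁻⁶/K.
Mismatch strain = Δα·ΔT = 15.8×10⁻⁶ × 232.0 = 3.67×10⁻³.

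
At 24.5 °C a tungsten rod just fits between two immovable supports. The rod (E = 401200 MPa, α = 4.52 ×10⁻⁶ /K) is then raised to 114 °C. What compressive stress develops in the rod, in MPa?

E = 401200 MPa = 401.2 GPa.
ΔT = 89.50 K. Constrained thermal stress σ = E·α·ΔT = 401.2×10³ MPa × 4.52×10⁻⁶ × 89.50 = 162 MPa (compressive).

162 MPa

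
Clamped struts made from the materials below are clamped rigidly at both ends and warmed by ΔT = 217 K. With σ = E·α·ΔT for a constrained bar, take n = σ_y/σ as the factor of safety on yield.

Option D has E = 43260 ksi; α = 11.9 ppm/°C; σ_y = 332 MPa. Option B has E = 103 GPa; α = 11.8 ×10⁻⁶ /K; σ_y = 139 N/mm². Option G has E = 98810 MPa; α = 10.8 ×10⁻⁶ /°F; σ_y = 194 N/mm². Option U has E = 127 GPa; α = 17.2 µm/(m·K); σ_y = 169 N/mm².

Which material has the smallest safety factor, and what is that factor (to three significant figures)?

Converting E to GPa, α to ×10⁻⁶/K, σ_y to MPa, then σ and n for each:
  option D: E = 298.3, α = 11.9, σ_y = 332.0 → σ = 770 MPa, n = 0.431
  option B: E = 103.0, α = 11.8, σ_y = 139.0 → σ = 264 MPa, n = 0.527
  option G: E = 98.81, α = 19.4, σ_y = 194.0 → σ = 417 MPa, n = 0.465
  option U: E = 127.0, α = 17.2, σ_y = 169.0 → σ = 474 MPa, n = 0.357
The minimum is option U at n = 0.357.

option U, n = 0.357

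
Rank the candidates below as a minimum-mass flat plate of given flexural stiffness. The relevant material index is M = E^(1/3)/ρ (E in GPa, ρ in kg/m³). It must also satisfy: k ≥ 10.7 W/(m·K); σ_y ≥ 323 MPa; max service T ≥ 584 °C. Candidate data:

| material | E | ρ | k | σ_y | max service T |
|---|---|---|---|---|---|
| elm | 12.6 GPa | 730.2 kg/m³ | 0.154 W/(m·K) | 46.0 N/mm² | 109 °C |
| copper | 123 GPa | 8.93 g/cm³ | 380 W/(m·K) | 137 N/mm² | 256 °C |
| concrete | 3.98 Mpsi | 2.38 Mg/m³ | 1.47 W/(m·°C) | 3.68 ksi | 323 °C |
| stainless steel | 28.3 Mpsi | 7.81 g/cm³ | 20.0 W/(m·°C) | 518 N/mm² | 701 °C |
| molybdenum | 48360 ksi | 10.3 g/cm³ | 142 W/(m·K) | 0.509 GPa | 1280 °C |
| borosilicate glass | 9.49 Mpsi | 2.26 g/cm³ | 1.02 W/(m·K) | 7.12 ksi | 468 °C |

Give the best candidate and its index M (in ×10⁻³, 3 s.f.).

Screen on constraints: k ≥ 10.7 W/(m·K); σ_y ≥ 323 MPa; max service T ≥ 584 °C. Survivors: stainless steel, molybdenum.
Convert each candidate to consistent units, then evaluate M:
  stainless steel: E = 195.1 GPa, ρ = 7810 kg/m³
  molybdenum: E = 333.4 GPa, ρ = 10300 kg/m³
  stainless steel: M = 0.743×10⁻³
  molybdenum: M = 0.673×10⁻³
Highest index: stainless steel.

stainless steel, M = 0.743×10⁻³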